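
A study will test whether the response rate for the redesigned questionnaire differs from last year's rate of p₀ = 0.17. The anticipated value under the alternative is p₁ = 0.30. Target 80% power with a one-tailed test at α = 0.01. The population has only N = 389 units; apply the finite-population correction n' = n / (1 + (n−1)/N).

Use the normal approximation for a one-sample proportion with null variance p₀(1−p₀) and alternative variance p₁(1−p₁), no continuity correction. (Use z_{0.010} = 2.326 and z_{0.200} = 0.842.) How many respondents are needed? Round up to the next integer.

n = [z_α·√(p₀q₀) + z_β·√(p₁q₁)]² / (p₁ − p₀)²
  = [2.326·√(0.17·0.83) + 0.842·√(0.30·0.70)]² / (0.13)²
  = [2.326·0.3756 + 0.842·0.4583]² / 0.0169
  = [1.2596]² / 0.0169
  = 93.88
Finite-population correction (N = 389): 93.88 / (1 + (93.88 − 1)/389) = 75.78.
Round up → n = 76.

n = 76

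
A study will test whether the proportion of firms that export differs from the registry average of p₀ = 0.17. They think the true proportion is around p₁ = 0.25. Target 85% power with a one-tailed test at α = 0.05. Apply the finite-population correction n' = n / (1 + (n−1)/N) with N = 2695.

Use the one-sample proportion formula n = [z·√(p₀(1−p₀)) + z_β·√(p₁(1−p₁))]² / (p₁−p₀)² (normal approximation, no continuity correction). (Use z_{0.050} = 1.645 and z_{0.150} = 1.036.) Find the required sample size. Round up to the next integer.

n = [z_α·√(p₀q₀) + z_β·√(p₁q₁)]² / (p₁ − p₀)²
  = [1.645·√(0.17·0.83) + 1.036·√(0.25·0.75)]² / (0.08)²
  = [1.645·0.3756 + 1.036·0.4330]² / 0.0064
  = [1.0665]² / 0.0064
  = 177.73
Finite-population correction (N = 2695): 177.73 / (1 + (177.73 − 1)/2695) = 166.79.
Round up → n = 167.

n = 167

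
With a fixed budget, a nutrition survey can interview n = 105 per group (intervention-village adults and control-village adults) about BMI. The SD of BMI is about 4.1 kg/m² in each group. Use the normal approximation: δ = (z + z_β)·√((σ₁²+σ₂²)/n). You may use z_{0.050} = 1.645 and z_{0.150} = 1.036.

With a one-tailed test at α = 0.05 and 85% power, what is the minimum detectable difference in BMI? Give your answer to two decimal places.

δ = (z_α + z_β) · √((σ₁²+σ₂²)/n)
  = (1.645 + 1.036) · √(33.62/105)
  = 2.681 · √0.32019
  = 2.681 · 0.5659
  = 1.5171

Minimum detectable difference ≈ 1.52 kg/m²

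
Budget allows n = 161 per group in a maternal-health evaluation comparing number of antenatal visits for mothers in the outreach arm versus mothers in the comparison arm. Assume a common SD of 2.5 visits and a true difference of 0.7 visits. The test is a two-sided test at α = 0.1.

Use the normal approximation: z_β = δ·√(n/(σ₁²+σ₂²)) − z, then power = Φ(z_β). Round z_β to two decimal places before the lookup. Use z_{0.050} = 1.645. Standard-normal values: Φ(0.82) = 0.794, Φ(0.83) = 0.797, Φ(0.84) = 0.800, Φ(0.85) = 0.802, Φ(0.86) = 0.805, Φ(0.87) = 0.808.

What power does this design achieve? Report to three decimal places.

z_β = δ·√(n/(σ₁²+σ₂²)) − z_{α/2}
    = 0.7 · √(161/12.5) − 1.645
    = 0.7 · 3.58887 − 1.645
    = 2.5122 − 1.645 = 0.8672 → 0.87
Power = Φ(0.87) = 0.808.

Power ≈ 0.808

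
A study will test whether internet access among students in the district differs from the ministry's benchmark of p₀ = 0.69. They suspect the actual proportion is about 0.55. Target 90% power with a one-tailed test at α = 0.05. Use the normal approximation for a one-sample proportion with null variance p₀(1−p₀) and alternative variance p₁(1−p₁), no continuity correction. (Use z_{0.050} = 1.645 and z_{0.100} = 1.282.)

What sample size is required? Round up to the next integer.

n = [z_α·√(p₀q₀) + z_β·√(p₁q₁)]² / (p₁ − p₀)²
  = [1.645·√(0.69·0.31) + 1.282·√(0.55·0.45)]² / (-0.14)²
  = [1.645·0.4625 + 1.282·0.4975]² / 0.0196
  = [1.3986]² / 0.0196
  = 99.80
Round up → n = 100.

n = 100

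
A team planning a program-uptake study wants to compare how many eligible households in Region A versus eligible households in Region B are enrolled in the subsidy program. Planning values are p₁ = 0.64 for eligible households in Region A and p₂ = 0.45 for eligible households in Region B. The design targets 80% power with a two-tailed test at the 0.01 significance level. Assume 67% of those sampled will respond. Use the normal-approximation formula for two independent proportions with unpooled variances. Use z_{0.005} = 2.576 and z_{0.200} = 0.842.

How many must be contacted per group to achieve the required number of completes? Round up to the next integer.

n = 231 per group

n = (z_{α/2} + z_β)² · [p₁(1−p₁) + p₂(1−p₂)] / (p₁ − p₂)²
  = (2.576 + 0.842)² · (0.64·0.36 + 0.45·0.55) / (0.19)²
  = (3.418)² · (0.2304 + 0.2475) / 0.0361
  = 11.6827 · 0.4779 / 0.0361
  = 154.66
Adjust for 67% response: 154.66 / 0.67 = 230.83.
Round up → n = 231 per group.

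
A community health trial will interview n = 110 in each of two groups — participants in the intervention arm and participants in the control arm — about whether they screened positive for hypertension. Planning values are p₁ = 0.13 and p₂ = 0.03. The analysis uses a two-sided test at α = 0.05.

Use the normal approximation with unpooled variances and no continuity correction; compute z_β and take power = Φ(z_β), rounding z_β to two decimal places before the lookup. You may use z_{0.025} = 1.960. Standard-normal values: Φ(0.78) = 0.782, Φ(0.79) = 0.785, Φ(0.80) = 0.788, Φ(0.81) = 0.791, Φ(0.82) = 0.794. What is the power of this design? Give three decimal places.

Power ≈ 0.794

z_β = |p₁−p₂|·√(n/[p₁q₁+p₂q₂]) − z_{α/2}
    = 0.10 · √(110/0.1422) − 1.960
    = 0.10 · 27.8129 − 1.960
    = 2.7813 − 1.960 = 0.8213 → 0.82
Power = Φ(0.82) = 0.794.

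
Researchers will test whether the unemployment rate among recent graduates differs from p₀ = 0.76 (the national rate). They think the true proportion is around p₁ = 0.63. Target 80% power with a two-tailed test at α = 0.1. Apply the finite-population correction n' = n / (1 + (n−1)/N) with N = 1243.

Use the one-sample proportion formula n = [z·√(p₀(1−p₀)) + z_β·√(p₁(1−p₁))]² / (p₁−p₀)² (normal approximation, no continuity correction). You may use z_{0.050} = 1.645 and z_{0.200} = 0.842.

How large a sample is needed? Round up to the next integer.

n = [z_{α/2}·√(p₀q₀) + z_β·√(p₁q₁)]² / (p₁ − p₀)²
  = [1.645·√(0.76·0.24) + 0.842·√(0.63·0.37)]² / (-0.13)²
  = [1.645·0.4271 + 0.842·0.4828]² / 0.0169
  = [1.1091]² / 0.0169
  = 72.78
Finite-population correction (N = 1243): 72.78 / (1 + (72.78 − 1)/1243) = 68.81.
Round up → n = 69.

n = 69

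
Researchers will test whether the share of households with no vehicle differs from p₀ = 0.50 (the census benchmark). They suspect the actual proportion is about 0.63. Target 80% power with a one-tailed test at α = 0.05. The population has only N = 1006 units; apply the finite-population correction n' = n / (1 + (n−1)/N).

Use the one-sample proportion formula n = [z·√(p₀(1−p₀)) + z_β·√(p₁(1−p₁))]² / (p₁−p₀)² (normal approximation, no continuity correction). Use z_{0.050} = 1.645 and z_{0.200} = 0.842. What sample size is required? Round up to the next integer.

n = [z_α·√(p₀q₀) + z_β·√(p₁q₁)]² / (p₁ − p₀)²
  = [1.645·√(0.50·0.50) + 0.842·√(0.63·0.37)]² / (0.13)²
  = [1.645·0.5000 + 0.842·0.4828]² / 0.0169
  = [1.2290]² / 0.0169
  = 89.38
Finite-population correction (N = 1006): 89.38 / (1 + (89.38 − 1)/1006) = 82.16.
Round up → n = 83.

n = 83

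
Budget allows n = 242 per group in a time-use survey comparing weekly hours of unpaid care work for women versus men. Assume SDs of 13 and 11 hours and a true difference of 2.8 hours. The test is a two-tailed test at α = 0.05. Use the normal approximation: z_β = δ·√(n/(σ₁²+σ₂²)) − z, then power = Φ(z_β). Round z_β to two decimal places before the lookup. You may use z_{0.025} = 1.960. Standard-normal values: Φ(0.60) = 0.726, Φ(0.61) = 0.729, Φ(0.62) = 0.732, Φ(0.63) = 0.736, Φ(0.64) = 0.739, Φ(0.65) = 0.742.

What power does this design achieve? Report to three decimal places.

z_β = δ·√(n/(σ₁²+σ₂²)) − z_{α/2}
    = 2.8 · √(242/290) − 1.960
    = 2.8 · 0.91350 − 1.960
    = 2.5578 − 1.960 = 0.5978 → 0.60
Power = Φ(0.60) = 0.726.

Power ≈ 0.726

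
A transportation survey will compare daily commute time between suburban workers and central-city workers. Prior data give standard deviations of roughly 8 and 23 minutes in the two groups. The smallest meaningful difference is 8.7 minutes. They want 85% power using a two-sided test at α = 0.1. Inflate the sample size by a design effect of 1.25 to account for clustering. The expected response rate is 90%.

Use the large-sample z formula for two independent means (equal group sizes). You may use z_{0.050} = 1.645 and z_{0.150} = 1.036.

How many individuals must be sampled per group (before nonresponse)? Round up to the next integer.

n = (z_{α/2} + z_β)² · (σ₁² + σ₂²) / δ²
  = (1.645 + 1.036)² · (8² + 23² = 593) / 8.7²
  = 7.1878 · 593 / 75.69
  = 56.31
Design effect: 1.25 × 56.31 = 70.39.
Adjust for 90% response: 70.39 / 0.90 = 78.21.
Round up → n = 79 per group.

n = 79 per group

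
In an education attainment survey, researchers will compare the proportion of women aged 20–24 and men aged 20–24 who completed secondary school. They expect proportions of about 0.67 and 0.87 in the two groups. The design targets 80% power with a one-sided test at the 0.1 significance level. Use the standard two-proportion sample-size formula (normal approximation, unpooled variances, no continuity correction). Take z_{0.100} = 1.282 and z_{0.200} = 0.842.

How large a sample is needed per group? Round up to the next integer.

n = (z_α + z_β)² · [p₁(1−p₁) + p₂(1−p₂)] / (p₁ − p₂)²
  = (1.282 + 0.842)² · (0.67·0.33 + 0.87·0.13) / (-0.20)²
  = (2.124)² · (0.2211 + 0.1131) / 0.0400
  = 4.5114 · 0.3342 / 0.0400
  = 37.69
Round up → n = 38 per group.

n = 38 per group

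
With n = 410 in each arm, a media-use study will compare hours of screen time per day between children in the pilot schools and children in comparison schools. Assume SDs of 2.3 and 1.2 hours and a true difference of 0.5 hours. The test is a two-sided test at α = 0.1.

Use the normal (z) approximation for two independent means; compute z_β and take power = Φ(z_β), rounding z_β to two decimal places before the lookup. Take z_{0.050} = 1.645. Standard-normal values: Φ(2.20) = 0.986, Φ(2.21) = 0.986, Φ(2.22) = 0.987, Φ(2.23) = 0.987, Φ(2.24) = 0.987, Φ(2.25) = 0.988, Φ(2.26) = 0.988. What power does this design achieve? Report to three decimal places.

z_β = δ·√(n/(σ₁²+σ₂²)) − z_{α/2}
    = 0.5 · √(410/6.73) − 1.645
    = 0.5 · 7.80521 − 1.645
    = 3.9026 − 1.645 = 2.2576 → 2.26
Power = Φ(2.26) = 0.988.

Power ≈ 0.988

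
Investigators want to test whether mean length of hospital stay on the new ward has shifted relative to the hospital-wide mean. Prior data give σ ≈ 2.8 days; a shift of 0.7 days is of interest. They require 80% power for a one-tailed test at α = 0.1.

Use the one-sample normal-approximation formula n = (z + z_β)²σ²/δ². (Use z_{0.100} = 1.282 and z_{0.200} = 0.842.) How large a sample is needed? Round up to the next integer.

n = 73

n = (z_α + z_β)² · σ² / δ²
  = (1.282 + 0.842)² · 2.8² / 0.7²
  = 4.5114 · 7.84 / 0.49
  = 72.18
Round up → n = 73.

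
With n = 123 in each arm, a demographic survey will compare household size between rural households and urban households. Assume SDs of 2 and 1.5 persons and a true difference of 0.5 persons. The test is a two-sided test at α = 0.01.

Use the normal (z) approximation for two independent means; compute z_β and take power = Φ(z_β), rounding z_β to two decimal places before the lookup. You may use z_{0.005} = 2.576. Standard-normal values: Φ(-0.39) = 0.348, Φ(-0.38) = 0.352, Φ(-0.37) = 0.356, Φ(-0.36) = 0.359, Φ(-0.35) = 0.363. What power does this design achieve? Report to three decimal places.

z_β = δ·√(n/(σ₁²+σ₂²)) − z_{α/2}
    = 0.5 · √(123/6.25) − 2.576
    = 0.5 · 4.43621 − 2.576
    = 2.2181 − 2.576 = -0.3579 → -0.36
Power = Φ(-0.36) = 0.359.

Power ≈ 0.359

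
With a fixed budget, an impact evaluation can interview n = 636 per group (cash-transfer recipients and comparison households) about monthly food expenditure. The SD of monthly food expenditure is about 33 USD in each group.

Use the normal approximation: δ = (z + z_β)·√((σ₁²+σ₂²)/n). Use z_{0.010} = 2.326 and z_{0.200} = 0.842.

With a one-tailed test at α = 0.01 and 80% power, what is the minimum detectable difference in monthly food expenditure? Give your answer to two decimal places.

δ = (z_α + z_β) · √((σ₁²+σ₂²)/n)
  = (2.326 + 0.842) · √(2178/636)
  = 3.168 · √3.4245
  = 3.168 · 1.8505
  = 5.8625

Minimum detectable difference ≈ 5.86 USD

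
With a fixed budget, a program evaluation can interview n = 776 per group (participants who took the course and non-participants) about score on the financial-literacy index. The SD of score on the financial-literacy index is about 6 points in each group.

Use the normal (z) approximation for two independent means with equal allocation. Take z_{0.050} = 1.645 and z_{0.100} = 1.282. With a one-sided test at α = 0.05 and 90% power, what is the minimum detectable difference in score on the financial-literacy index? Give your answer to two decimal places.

δ = (z_α + z_β) · √((σ₁²+σ₂²)/n)
  = (1.645 + 1.282) · √(72/776)
  = 2.927 · √0.09278
  = 2.927 · 0.3046
  = 0.8916

Minimum detectable difference ≈ 0.89 points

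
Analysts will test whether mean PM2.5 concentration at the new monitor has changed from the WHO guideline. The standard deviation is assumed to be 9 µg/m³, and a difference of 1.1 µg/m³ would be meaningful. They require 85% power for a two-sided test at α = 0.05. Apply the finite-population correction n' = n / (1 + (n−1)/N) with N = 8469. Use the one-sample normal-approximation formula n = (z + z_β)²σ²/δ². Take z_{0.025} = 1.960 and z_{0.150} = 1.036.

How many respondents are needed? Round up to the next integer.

n = 562

n = (z_{α/2} + z_β)² · σ² / δ²
  = (1.960 + 1.036)² · 9² / 1.1²
  = 8.9760 · 81 / 1.21
  = 600.87
Finite-population correction (N = 8469): 600.87 / (1 + (600.87 − 1)/8469) = 561.13.
Round up → n = 562.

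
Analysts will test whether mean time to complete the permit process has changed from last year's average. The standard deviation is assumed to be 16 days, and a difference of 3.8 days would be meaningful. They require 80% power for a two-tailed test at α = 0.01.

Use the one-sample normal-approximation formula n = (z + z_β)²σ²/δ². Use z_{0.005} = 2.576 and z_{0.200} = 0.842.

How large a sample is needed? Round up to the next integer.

n = (z_{α/2} + z_β)² · σ² / δ²
  = (2.576 + 0.842)² · 16² / 3.8²
  = 11.6827 · 256 / 14.44
  = 207.12
Round up → n = 208.

n = 208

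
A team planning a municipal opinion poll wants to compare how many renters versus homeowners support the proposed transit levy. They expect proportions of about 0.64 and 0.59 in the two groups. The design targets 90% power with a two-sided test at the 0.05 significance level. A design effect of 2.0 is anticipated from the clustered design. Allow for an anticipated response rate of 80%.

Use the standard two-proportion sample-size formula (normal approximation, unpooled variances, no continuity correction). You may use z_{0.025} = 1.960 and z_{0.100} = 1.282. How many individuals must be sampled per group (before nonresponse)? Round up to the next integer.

n = 4965 per group

n = (z_{α/2} + z_β)² · [p₁(1−p₁) + p₂(1−p₂)] / (p₁ − p₂)²
  = (1.960 + 1.282)² · (0.64·0.36 + 0.59·0.41) / (0.05)²
  = (3.242)² · (0.2304 + 0.2419) / 0.0025
  = 10.5106 · 0.4723 / 0.0025
  = 1985.66
Design effect: 2.0 × 1985.66 = 3971.31.
Adjust for 80% response: 3971.31 / 0.80 = 4964.14.
Round up → n = 4965 per group.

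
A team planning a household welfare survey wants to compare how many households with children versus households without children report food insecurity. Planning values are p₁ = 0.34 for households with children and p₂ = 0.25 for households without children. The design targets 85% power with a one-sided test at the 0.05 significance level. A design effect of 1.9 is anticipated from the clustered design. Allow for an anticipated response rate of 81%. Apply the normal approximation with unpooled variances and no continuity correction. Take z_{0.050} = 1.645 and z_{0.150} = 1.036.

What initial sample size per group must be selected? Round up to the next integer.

n = (z_α + z_β)² · [p₁(1−p₁) + p₂(1−p₂)] / (p₁ − p₂)²
  = (1.645 + 1.036)² · (0.34·0.66 + 0.25·0.75) / (0.09)²
  = (2.681)² · (0.2244 + 0.1875) / 0.0081
  = 7.1878 · 0.4119 / 0.0081
  = 365.51
Design effect: 1.9 × 365.51 = 694.47.
Adjust for 81% response: 694.47 / 0.81 = 857.37.
Round up → n = 858 per group.

n = 858 per group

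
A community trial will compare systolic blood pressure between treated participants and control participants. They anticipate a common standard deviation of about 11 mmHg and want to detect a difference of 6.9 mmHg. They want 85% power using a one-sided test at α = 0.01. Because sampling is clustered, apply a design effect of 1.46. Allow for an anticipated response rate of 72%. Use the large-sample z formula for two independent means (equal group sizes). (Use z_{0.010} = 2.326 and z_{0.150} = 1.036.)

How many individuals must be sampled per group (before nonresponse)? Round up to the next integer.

n = (z_α + z_β)² · (σ₁² + σ₂²) / δ²
  = (2.326 + 1.036)² · (2·11² = 242) / 6.9²
  = 11.3030 · 242 / 47.61
  = 57.45
Design effect: 1.46 × 57.45 = 83.88.
Adjust for 72% response: 83.88 / 0.72 = 116.50.
Round up → n = 117 per group.

n = 117 per group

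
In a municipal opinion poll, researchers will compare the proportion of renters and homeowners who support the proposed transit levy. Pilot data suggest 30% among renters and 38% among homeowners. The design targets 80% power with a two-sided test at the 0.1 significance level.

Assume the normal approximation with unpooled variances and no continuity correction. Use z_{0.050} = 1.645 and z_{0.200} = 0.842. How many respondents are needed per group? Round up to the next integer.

n = (z_{α/2} + z_β)² · [p₁(1−p₁) + p₂(1−p₂)] / (p₁ − p₂)²
  = (1.645 + 0.842)² · (0.30·0.70 + 0.38·0.62) / (-0.08)²
  = (2.487)² · (0.2100 + 0.2356) / 0.0064
  = 6.1852 · 0.4456 / 0.0064
  = 430.64
Round up → n = 431 per group.

n = 431 per group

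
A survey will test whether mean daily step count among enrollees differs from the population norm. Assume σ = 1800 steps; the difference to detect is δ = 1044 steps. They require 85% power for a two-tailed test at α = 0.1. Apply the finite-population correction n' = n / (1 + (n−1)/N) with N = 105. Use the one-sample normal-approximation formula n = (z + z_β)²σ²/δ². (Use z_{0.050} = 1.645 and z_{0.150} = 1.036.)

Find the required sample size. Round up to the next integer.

n = (z_{α/2} + z_β)² · σ² / δ²
  = (1.645 + 1.036)² · 1800² / 1044²
  = 7.1878 · 3240000 / 1089936
  = 21.37
Finite-population correction (N = 105): 21.37 / (1 + (21.37 − 1)/105) = 17.90.
Round up → n = 18.

n = 18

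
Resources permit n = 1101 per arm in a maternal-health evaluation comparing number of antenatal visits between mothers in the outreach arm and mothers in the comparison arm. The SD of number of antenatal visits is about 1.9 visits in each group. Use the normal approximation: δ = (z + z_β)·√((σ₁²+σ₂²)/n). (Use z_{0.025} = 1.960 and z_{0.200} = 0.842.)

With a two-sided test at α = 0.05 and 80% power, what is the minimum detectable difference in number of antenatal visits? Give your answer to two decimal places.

Minimum detectable difference ≈ 0.23 visits

δ = (z_{α/2} + z_β) · √((σ₁²+σ₂²)/n)
  = (1.960 + 0.842) · √(7.22/1101)
  = 2.802 · √0.00656
  = 2.802 · 0.0810
  = 0.2269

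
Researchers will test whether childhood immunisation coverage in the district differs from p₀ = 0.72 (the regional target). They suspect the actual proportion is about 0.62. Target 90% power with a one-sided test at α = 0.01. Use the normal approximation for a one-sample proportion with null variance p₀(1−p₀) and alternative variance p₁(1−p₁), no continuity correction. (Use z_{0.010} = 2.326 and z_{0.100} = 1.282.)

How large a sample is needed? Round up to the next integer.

n = 278

n = [z_α·√(p₀q₀) + z_β·√(p₁q₁)]² / (p₁ − p₀)²
  = [2.326·√(0.72·0.28) + 1.282·√(0.62·0.38)]² / (-0.10)²
  = [2.326·0.4490 + 1.282·0.4854]² / 0.0100
  = [1.6666]² / 0.0100
  = 277.77
Round up → n = 278.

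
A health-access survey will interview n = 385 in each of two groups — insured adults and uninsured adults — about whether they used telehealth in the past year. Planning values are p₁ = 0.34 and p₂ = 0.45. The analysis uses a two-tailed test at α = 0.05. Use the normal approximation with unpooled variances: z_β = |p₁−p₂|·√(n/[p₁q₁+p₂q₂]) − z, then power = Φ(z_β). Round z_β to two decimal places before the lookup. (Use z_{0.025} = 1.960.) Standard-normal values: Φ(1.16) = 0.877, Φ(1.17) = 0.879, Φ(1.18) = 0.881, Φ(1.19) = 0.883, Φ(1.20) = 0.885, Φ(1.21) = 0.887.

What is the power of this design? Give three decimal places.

z_β = |p₁−p₂|·√(n/[p₁q₁+p₂q₂]) − z_{α/2}
    = 0.11 · √(385/0.4719) − 1.960
    = 0.11 · 28.5631 − 1.960
    = 3.1419 − 1.960 = 1.1819 → 1.18
Power = Φ(1.18) = 0.881.

Power ≈ 0.881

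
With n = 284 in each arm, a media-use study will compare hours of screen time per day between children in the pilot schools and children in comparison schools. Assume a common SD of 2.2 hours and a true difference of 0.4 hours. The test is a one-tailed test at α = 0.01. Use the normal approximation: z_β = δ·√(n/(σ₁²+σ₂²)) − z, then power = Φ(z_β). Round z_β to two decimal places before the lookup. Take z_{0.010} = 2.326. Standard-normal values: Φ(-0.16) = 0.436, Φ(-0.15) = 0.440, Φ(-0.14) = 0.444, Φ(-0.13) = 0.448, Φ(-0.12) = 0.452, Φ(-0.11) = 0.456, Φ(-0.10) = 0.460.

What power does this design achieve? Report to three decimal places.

z_β = δ·√(n/(σ₁²+σ₂²)) − z_α
    = 0.4 · √(284/9.68) − 2.326
    = 0.4 · 5.41653 − 2.326
    = 2.1666 − 2.326 = -0.1594 → -0.16
Power = Φ(-0.16) = 0.436.

Power ≈ 0.436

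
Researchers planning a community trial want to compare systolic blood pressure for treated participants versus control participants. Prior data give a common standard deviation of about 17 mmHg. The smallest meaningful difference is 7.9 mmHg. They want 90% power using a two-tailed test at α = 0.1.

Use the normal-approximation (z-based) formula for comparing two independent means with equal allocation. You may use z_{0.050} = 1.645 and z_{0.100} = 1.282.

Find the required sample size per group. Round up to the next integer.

n = (z_{α/2} + z_β)² · (σ₁² + σ₂²) / δ²
  = (1.645 + 1.282)² · (2·17² = 578) / 7.9²
  = 8.5673 · 578 / 62.41
  = 79.34
Round up → n = 80 per group.

n = 80 per group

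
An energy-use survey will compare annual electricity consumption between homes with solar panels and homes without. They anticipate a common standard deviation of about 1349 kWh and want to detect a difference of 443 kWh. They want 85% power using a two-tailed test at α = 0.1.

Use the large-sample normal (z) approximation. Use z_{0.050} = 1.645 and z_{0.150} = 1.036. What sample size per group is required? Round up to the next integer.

n = 134 per group

n = (z_{α/2} + z_β)² · (σ₁² + σ₂²) / δ²
  = (1.645 + 1.036)² · (2·1349² = 3639602) / 443²
  = 7.1878 · 3639602 / 196249
  = 133.30
Round up → n = 134 per group.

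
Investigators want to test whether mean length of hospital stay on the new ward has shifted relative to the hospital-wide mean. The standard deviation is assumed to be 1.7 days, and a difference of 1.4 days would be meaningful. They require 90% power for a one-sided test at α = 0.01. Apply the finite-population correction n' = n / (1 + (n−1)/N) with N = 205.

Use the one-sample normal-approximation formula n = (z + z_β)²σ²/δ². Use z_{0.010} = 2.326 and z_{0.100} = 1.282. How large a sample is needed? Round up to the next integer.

n = (z_α + z_β)² · σ² / δ²
  = (2.326 + 1.282)² · 1.7² / 1.4²
  = 13.0177 · 2.89 / 1.96
  = 19.19
Finite-population correction (N = 205): 19.19 / (1 + (19.19 − 1)/205) = 17.63.
Round up → n = 18.

n = 18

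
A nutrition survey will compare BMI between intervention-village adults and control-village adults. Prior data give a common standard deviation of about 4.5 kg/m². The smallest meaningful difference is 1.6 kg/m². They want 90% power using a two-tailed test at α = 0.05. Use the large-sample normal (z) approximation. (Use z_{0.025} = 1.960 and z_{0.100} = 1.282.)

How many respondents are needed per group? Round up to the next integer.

n = (z_{α/2} + z_β)² · (σ₁² + σ₂²) / δ²
  = (1.960 + 1.282)² · (2·4.5² = 40.5) / 1.6²
  = 10.5106 · 40.5 / 2.56
  = 166.28
Round up → n = 167 per group.

n = 167 per group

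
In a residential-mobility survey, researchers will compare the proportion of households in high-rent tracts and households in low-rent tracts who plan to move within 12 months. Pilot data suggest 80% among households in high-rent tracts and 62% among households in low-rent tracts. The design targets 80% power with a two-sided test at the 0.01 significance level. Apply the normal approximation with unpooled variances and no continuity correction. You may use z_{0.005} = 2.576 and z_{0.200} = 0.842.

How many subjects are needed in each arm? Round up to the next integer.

n = 143 per group

n = (z_{α/2} + z_β)² · [p₁(1−p₁) + p₂(1−p₂)] / (p₁ − p₂)²
  = (2.576 + 0.842)² · (0.80·0.20 + 0.62·0.38) / (0.18)²
  = (3.418)² · (0.1600 + 0.2356) / 0.0324
  = 11.6827 · 0.3956 / 0.0324
  = 142.64
Round up → n = 143 per group.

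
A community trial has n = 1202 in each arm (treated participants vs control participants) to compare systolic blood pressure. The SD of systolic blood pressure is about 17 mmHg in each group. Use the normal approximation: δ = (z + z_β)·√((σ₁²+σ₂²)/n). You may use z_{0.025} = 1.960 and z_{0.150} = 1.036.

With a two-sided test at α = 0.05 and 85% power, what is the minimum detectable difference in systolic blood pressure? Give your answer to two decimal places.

δ = (z_{α/2} + z_β) · √((σ₁²+σ₂²)/n)
  = (1.960 + 1.036) · √(578/1202)
  = 2.996 · √0.48087
  = 2.996 · 0.6934
  = 2.0776

Minimum detectable difference ≈ 2.08 mmHg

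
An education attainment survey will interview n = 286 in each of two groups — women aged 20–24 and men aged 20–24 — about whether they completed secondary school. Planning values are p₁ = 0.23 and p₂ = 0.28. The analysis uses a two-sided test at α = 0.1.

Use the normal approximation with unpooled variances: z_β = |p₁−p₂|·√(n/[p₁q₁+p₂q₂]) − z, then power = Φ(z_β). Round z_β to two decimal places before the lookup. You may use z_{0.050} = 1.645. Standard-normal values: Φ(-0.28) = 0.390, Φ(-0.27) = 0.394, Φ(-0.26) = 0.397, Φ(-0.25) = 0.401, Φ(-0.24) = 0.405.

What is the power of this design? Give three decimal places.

z_β = |p₁−p₂|·√(n/[p₁q₁+p₂q₂]) − z_{α/2}
    = 0.05 · √(286/0.3787) − 1.645
    = 0.05 · 27.4812 − 1.645
    = 1.3741 − 1.645 = -0.2709 → -0.27
Power = Φ(-0.27) = 0.394.

Power ≈ 0.394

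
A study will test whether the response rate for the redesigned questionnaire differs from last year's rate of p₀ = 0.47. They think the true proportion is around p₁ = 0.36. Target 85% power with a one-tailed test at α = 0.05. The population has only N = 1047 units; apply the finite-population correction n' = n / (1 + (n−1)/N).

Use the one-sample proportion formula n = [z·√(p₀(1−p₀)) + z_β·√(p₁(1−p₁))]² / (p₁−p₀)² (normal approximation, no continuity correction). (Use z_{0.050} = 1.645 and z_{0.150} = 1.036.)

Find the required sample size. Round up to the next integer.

n = 127

n = [z_α·√(p₀q₀) + z_β·√(p₁q₁)]² / (p₁ − p₀)²
  = [1.645·√(0.47·0.53) + 1.036·√(0.36·0.64)]² / (-0.11)²
  = [1.645·0.4991 + 1.036·0.4800]² / 0.0121
  = [1.3183]² / 0.0121
  = 143.63
Finite-population correction (N = 1047): 143.63 / (1 + (143.63 − 1)/1047) = 126.41.
Round up → n = 127.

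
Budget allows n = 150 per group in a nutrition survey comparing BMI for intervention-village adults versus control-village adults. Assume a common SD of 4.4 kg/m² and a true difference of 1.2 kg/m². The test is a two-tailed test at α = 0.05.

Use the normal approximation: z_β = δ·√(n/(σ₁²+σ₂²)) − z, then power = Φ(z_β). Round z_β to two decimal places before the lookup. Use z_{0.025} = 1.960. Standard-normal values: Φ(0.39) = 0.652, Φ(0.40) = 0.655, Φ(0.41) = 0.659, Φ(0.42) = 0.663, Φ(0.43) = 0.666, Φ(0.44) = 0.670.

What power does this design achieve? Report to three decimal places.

Power ≈ 0.655

z_β = δ·√(n/(σ₁²+σ₂²)) − z_{α/2}
    = 1.2 · √(150/38.72) − 1.960
    = 1.2 · 1.96824 − 1.960
    = 2.3619 − 1.960 = 0.4019 → 0.40
Power = Φ(0.40) = 0.655.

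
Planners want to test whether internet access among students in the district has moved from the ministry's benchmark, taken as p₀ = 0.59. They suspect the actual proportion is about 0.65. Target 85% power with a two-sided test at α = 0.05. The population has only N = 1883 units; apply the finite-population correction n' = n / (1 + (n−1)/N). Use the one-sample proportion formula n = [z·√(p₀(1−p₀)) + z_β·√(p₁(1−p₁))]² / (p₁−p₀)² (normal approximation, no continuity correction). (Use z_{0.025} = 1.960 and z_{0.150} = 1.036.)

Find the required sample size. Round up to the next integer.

n = 450

n = [z_{α/2}·√(p₀q₀) + z_β·√(p₁q₁)]² / (p₁ − p₀)²
  = [1.960·√(0.59·0.41) + 1.036·√(0.65·0.35)]² / (0.06)²
  = [1.960·0.4918 + 1.036·0.4770]² / 0.0036
  = [1.4581]² / 0.0036
  = 590.60
Finite-population correction (N = 1883): 590.60 / (1 + (590.60 − 1)/1883) = 449.77.
Round up → n = 450.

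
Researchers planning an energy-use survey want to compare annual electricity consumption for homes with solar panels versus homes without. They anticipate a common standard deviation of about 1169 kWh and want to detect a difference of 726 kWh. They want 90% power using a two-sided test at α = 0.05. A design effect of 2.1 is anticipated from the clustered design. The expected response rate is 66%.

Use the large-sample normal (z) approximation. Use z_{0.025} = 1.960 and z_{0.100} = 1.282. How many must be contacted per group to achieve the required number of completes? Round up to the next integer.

n = 174 per group

n = (z_{α/2} + z_β)² · (σ₁² + σ₂²) / δ²
  = (1.960 + 1.282)² · (2·1169² = 2733122) / 726²
  = 10.5106 · 2733122 / 527076
  = 54.50
Design effect: 2.1 × 54.50 = 114.45.
Adjust for 66% response: 114.45 / 0.66 = 173.42.
Round up → n = 174 per group.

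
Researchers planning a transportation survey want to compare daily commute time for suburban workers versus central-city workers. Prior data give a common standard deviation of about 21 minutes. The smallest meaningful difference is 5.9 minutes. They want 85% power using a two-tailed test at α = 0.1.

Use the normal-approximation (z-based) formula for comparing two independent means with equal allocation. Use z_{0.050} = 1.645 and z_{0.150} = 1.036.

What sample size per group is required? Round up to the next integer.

n = (z_{α/2} + z_β)² · (σ₁² + σ₂²) / δ²
  = (1.645 + 1.036)² · (2·21² = 882) / 5.9²
  = 7.1878 · 882 / 34.81
  = 182.12
Round up → n = 183 per group.

n = 183 per group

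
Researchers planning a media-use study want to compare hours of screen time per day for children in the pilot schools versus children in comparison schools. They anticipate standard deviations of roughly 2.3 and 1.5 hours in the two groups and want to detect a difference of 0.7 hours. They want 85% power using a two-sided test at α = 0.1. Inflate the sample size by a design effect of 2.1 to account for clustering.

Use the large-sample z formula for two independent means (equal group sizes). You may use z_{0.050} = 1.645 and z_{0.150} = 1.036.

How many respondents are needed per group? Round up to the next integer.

n = 233 per group

n = (z_{α/2} + z_β)² · (σ₁² + σ₂²) / δ²
  = (1.645 + 1.036)² · (2.3² + 1.5² = 7.54) / 0.7²
  = 7.1878 · 7.54 / 0.49
  = 110.60
Design effect: 2.1 × 110.60 = 232.27.
Round up → n = 233 per group.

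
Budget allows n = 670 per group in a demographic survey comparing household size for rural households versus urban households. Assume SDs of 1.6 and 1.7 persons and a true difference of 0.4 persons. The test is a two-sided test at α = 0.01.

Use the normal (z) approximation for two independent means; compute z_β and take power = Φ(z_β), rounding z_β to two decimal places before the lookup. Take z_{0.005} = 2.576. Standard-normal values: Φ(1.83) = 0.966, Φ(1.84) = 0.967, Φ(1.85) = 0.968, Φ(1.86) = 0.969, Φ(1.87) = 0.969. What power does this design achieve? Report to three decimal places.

Power ≈ 0.969

z_β = δ·√(n/(σ₁²+σ₂²)) − z_{α/2}
    = 0.4 · √(670/5.45) − 2.576
    = 0.4 · 11.08764 − 2.576
    = 4.4351 − 2.576 = 1.8591 → 1.86
Power = Φ(1.86) = 0.969.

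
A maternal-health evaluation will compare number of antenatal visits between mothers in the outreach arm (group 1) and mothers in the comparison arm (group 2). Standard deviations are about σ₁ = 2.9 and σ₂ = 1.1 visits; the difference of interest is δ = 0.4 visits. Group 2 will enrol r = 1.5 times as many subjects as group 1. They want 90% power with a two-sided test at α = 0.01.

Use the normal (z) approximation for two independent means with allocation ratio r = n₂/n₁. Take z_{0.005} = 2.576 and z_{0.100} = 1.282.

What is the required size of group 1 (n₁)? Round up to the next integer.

n₁ = (z_{α/2} + z_β)² · (σ₁² + σ₂²/r) / δ²
   = (2.576 + 1.282)² · (2.9² + 1.1²/1.5) / 0.4²
   = 14.8842 · (8.41 + 0.80667) / 0.16
   = 14.8842 · 9.2167 / 0.16
   = 857.39
Round up → n₁ = 858; n₂ = r·n₁ = 1.5 × 858 = 1287.

n₁ = 858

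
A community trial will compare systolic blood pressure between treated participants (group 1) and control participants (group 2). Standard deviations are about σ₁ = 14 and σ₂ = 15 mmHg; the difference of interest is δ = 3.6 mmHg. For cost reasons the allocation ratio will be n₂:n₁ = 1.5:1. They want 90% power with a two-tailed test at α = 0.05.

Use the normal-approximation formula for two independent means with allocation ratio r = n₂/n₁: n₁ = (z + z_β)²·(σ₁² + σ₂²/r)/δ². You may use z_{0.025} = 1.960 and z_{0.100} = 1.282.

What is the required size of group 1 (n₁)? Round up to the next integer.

n₁ = (z_{α/2} + z_β)² · (σ₁² + σ₂²/r) / δ²
   = (1.960 + 1.282)² · (14² + 15²/1.5) / 3.6²
   = 10.5106 · (196 + 150) / 12.96
   = 10.5106 · 346 / 12.96
   = 280.61
Round up → n₁ = 281; n₂ = r·n₁ = 1.5 × 281 = 422.

n₁ = 281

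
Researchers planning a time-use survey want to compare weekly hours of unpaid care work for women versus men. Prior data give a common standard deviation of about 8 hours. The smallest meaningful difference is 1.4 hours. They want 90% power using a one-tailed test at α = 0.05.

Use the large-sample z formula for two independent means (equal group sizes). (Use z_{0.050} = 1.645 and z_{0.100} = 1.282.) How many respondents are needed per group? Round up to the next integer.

n = 560 per group

n = (z_α + z_β)² · (σ₁² + σ₂²) / δ²
  = (1.645 + 1.282)² · (2·8² = 128) / 1.4²
  = 8.5673 · 128 / 1.96
  = 559.50
Round up → n = 560 per group.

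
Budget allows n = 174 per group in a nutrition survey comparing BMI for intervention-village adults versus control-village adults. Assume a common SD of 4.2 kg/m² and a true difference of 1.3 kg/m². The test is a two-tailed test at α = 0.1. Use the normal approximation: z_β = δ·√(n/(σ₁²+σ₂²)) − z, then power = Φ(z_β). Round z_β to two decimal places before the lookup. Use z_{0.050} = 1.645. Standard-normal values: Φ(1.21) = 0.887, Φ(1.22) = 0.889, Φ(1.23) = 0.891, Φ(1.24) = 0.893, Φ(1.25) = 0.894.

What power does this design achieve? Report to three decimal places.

z_β = δ·√(n/(σ₁²+σ₂²)) − z_{α/2}
    = 1.3 · √(174/35.28) − 1.645
    = 1.3 · 2.22080 − 1.645
    = 2.8870 − 1.645 = 1.2420 → 1.24
Power = Φ(1.24) = 0.893.

Power ≈ 0.893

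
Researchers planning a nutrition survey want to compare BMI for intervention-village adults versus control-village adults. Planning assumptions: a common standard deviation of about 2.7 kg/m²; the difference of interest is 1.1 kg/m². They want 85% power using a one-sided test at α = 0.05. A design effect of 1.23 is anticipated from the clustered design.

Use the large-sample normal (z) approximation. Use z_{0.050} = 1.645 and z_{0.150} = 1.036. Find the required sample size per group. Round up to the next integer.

n = (z_α + z_β)² · (σ₁² + σ₂²) / δ²
  = (1.645 + 1.036)² · (2·2.7² = 14.58) / 1.1²
  = 7.1878 · 14.58 / 1.21
  = 86.61
Design effect: 1.23 × 86.61 = 106.53.
Round up → n = 107 per group.

n = 107 per group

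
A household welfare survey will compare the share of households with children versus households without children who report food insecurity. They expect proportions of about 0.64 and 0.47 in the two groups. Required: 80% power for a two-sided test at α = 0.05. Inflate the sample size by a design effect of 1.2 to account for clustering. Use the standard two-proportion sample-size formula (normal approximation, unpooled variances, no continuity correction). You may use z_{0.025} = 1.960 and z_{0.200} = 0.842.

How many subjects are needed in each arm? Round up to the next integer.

n = 157 per group

n = (z_{α/2} + z_β)² · [p₁(1−p₁) + p₂(1−p₂)] / (p₁ − p₂)²
  = (1.960 + 0.842)² · (0.64·0.36 + 0.47·0.53) / (0.17)²
  = (2.802)² · (0.2304 + 0.2491) / 0.0289
  = 7.8512 · 0.4795 / 0.0289
  = 130.26
Design effect: 1.2 × 130.26 = 156.32.
Round up → n = 157 per group.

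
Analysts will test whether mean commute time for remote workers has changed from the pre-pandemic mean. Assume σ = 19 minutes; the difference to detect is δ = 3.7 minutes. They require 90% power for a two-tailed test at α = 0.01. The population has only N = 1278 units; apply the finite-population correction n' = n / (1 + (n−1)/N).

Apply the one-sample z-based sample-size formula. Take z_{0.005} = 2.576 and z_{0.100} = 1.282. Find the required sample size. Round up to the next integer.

n = (z_{α/2} + z_β)² · σ² / δ²
  = (2.576 + 1.282)² · 19² / 3.7²
  = 14.8842 · 361 / 13.69
  = 392.49
Finite-population correction (N = 1278): 392.49 / (1 + (392.49 − 1)/1278) = 300.45.
Round up → n = 301.

n = 301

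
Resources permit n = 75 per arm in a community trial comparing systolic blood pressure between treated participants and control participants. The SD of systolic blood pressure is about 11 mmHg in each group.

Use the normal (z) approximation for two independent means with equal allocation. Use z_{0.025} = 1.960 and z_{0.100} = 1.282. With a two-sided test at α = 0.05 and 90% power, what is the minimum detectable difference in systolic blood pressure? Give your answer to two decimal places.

δ = (z_{α/2} + z_β) · √((σ₁²+σ₂²)/n)
  = (1.960 + 1.282) · √(242/75)
  = 3.242 · √3.2267
  = 3.242 · 1.7963
  = 5.8236

Minimum detectable difference ≈ 5.82 mmHg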